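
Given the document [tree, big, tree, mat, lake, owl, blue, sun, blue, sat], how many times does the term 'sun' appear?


Document has 10 words
Scanning for 'sun':
Found at positions: [7]
Count = 1

1


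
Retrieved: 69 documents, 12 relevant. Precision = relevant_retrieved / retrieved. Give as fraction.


Precision = relevant_retrieved / total_retrieved
= 12 / 69
= 12 / (12 + 57)
= 4/23

4/23


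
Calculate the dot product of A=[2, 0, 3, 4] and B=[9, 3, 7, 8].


Dot product = sum of element-wise products
A[0]*B[0] = 2*9 = 18
A[1]*B[1] = 0*3 = 0
A[2]*B[2] = 3*7 = 21
A[3]*B[3] = 4*8 = 32
Sum = 18 + 0 + 21 + 32 = 71

71


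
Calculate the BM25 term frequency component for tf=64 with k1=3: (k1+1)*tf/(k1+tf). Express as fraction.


BM25 TF component = (k1+1)*tf / (k1+tf)
k1 = 3, tf = 64
Numerator = (3+1)*64 = 256
Denominator = 3 + 64 = 67
= 256/67 = 256/67

256/67


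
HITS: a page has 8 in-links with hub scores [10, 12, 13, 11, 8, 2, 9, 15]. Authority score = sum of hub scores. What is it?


Authority = sum of hub scores of in-linkers
In-link 1: hub score = 10
In-link 2: hub score = 12
In-link 3: hub score = 13
In-link 4: hub score = 11
In-link 5: hub score = 8
In-link 6: hub score = 2
In-link 7: hub score = 9
In-link 8: hub score = 15
Authority = 10 + 12 + 13 + 11 + 8 + 2 + 9 + 15 = 80

80


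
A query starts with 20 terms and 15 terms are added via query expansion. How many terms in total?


Original terms: 20
Expansion terms: 15
Total = 20 + 15 = 35

35


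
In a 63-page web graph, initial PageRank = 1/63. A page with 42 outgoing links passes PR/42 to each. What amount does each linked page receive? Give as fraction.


Initial PR = 1/63 = 1/63
Outlinks = 42
Contribution per link = PR / outlinks
= 1/63 / 42
= 1/2646

1/2646


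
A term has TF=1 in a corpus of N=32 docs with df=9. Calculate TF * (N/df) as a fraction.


TF * (N/df)
= 1 * (32/9)
= 1 * 32/9
= 32/9

32/9


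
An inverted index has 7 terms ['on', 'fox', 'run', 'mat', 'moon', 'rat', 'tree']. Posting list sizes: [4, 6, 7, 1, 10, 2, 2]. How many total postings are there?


Summing posting list sizes:
'on': 4 postings
'fox': 6 postings
'run': 7 postings
'mat': 1 postings
'moon': 10 postings
'rat': 2 postings
'tree': 2 postings
Total = 4 + 6 + 7 + 1 + 10 + 2 + 2 = 32

32


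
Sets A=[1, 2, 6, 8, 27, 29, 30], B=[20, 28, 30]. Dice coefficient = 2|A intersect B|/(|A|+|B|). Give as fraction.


A intersect B = [30]
|A intersect B| = 1
|A| = 7, |B| = 3
Dice = 2*1 / (7+3)
= 2 / 10 = 1/5

1/5


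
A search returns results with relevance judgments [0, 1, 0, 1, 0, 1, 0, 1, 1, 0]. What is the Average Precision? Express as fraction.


Computing P@k for each relevant position:
Position 1: not relevant
Position 2: relevant, P@2 = 1/2 = 1/2
Position 3: not relevant
Position 4: relevant, P@4 = 2/4 = 1/2
Position 5: not relevant
Position 6: relevant, P@6 = 3/6 = 1/2
Position 7: not relevant
Position 8: relevant, P@8 = 4/8 = 1/2
Position 9: relevant, P@9 = 5/9 = 5/9
Position 10: not relevant
Sum of P@k = 1/2 + 1/2 + 1/2 + 1/2 + 5/9 = 23/9
AP = 23/9 / 5 = 23/45

23/45


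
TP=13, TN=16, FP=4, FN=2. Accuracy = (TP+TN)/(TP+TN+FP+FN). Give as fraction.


Accuracy = (TP + TN) / (TP + TN + FP + FN)
TP + TN = 13 + 16 = 29
Total = 13 + 16 + 4 + 2 = 35
Accuracy = 29 / 35 = 29/35

29/35


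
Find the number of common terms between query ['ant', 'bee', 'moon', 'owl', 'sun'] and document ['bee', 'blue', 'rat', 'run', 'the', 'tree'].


Query terms: ['ant', 'bee', 'moon', 'owl', 'sun']
Document terms: ['bee', 'blue', 'rat', 'run', 'the', 'tree']
Common terms: ['bee']
Overlap count = 1

1


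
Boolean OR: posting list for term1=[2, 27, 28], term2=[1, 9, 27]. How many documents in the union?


Boolean OR: find union of posting lists
term1 docs: [2, 27, 28]
term2 docs: [1, 9, 27]
Union: [1, 2, 9, 27, 28]
|union| = 5

5


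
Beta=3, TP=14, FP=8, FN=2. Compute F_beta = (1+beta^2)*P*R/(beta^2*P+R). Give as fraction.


P = TP/(TP+FP) = 14/22 = 7/11
R = TP/(TP+FN) = 14/16 = 7/8
beta^2 = 3^2 = 9
(1 + beta^2) = 10
Numerator = (1+beta^2)*P*R = 245/44
Denominator = beta^2*P + R = 63/11 + 7/8 = 581/88
F_beta = 70/83

70/83


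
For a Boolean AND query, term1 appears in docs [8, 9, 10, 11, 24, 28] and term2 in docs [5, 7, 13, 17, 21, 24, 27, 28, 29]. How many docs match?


Boolean AND: find intersection of posting lists
term1 docs: [8, 9, 10, 11, 24, 28]
term2 docs: [5, 7, 13, 17, 21, 24, 27, 28, 29]
Intersection: [24, 28]
|intersection| = 2

2


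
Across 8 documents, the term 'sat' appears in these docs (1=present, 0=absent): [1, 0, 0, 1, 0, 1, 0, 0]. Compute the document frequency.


Checking each document for 'sat':
Doc 1: present
Doc 2: absent
Doc 3: absent
Doc 4: present
Doc 5: absent
Doc 6: present
Doc 7: absent
Doc 8: absent
df = sum of presences = 1 + 0 + 0 + 1 + 0 + 1 + 0 + 0 = 3

3


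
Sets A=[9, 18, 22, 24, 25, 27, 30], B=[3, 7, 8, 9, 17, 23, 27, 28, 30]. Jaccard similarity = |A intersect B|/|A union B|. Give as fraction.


A intersect B = [9, 27, 30]
|A intersect B| = 3
A union B = [3, 7, 8, 9, 17, 18, 22, 23, 24, 25, 27, 28, 30]
|A union B| = 13
Jaccard = 3/13 = 3/13

3/13


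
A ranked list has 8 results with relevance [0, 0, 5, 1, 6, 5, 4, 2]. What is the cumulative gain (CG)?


Cumulative Gain = sum of relevance scores
Position 1: rel=0, running sum=0
Position 2: rel=0, running sum=0
Position 3: rel=5, running sum=5
Position 4: rel=1, running sum=6
Position 5: rel=6, running sum=12
Position 6: rel=5, running sum=17
Position 7: rel=4, running sum=21
Position 8: rel=2, running sum=23
CG = 23

23


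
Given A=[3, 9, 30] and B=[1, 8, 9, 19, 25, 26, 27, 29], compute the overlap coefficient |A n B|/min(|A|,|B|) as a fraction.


A intersect B = [9]
|A intersect B| = 1
min(|A|, |B|) = min(3, 8) = 3
Overlap = 1 / 3 = 1/3

1/3


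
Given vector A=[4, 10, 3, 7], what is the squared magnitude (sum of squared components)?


|A|^2 = sum of squared components
A[0]^2 = 4^2 = 16
A[1]^2 = 10^2 = 100
A[2]^2 = 3^2 = 9
A[3]^2 = 7^2 = 49
Sum = 16 + 100 + 9 + 49 = 174

174


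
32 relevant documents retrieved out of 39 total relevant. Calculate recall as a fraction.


Recall = retrieved_relevant / total_relevant
= 32 / 39
= 32 / (32 + 7)
= 32/39

32/39


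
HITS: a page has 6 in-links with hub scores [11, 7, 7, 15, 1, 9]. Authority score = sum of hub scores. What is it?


Authority = sum of hub scores of in-linkers
In-link 1: hub score = 11
In-link 2: hub score = 7
In-link 3: hub score = 7
In-link 4: hub score = 15
In-link 5: hub score = 1
In-link 6: hub score = 9
Authority = 11 + 7 + 7 + 15 + 1 + 9 = 50

50


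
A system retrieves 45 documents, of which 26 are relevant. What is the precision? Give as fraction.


Precision = relevant_retrieved / total_retrieved
= 26 / 45
= 26 / (26 + 19)
= 26/45

26/45


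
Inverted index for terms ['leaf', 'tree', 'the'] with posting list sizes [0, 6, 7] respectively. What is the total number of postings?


Summing posting list sizes:
'leaf': 0 postings
'tree': 6 postings
'the': 7 postings
Total = 0 + 6 + 7 = 13

13


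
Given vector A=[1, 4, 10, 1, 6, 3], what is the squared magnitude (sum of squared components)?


|A|^2 = sum of squared components
A[0]^2 = 1^2 = 1
A[1]^2 = 4^2 = 16
A[2]^2 = 10^2 = 100
A[3]^2 = 1^2 = 1
A[4]^2 = 6^2 = 36
A[5]^2 = 3^2 = 9
Sum = 1 + 16 + 100 + 1 + 36 + 9 = 163

163


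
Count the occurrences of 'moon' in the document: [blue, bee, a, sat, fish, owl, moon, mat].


Document has 8 words
Scanning for 'moon':
Found at positions: [6]
Count = 1

1


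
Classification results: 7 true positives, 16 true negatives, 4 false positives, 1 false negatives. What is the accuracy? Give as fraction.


Accuracy = (TP + TN) / (TP + TN + FP + FN)
TP + TN = 7 + 16 = 23
Total = 7 + 16 + 4 + 1 = 28
Accuracy = 23 / 28 = 23/28

23/28


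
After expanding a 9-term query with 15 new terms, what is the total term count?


Original terms: 9
Expansion terms: 15
Total = 9 + 15 = 24

24


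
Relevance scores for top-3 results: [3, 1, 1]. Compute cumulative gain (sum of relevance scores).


Cumulative Gain = sum of relevance scores
Position 1: rel=3, running sum=3
Position 2: rel=1, running sum=4
Position 3: rel=1, running sum=5
CG = 5

5


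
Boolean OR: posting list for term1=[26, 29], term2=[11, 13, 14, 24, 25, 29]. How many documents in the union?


Boolean OR: find union of posting lists
term1 docs: [26, 29]
term2 docs: [11, 13, 14, 24, 25, 29]
Union: [11, 13, 14, 24, 25, 26, 29]
|union| = 7

7


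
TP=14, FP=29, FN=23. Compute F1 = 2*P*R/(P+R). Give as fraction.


F1 = 2 * P * R / (P + R)
P = TP/(TP+FP) = 14/43 = 14/43
R = TP/(TP+FN) = 14/37 = 14/37
2 * P * R = 2 * 14/43 * 14/37 = 392/1591
P + R = 14/43 + 14/37 = 1120/1591
F1 = 392/1591 / 1120/1591 = 7/20

7/20


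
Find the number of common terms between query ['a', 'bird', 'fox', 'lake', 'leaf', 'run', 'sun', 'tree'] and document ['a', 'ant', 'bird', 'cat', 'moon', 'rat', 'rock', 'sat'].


Query terms: ['a', 'bird', 'fox', 'lake', 'leaf', 'run', 'sun', 'tree']
Document terms: ['a', 'ant', 'bird', 'cat', 'moon', 'rat', 'rock', 'sat']
Common terms: ['a', 'bird']
Overlap count = 2

2


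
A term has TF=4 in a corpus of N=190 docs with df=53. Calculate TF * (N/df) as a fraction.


TF * (N/df)
= 4 * (190/53)
= 4 * 190/53
= 760/53

760/53


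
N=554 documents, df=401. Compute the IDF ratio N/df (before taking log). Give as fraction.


IDF ratio = N / df
= 554 / 401
= 554/401

554/401


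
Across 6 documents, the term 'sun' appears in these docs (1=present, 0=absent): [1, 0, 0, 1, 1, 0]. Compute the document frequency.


Checking each document for 'sun':
Doc 1: present
Doc 2: absent
Doc 3: absent
Doc 4: present
Doc 5: present
Doc 6: absent
df = sum of presences = 1 + 0 + 0 + 1 + 1 + 0 = 3

3


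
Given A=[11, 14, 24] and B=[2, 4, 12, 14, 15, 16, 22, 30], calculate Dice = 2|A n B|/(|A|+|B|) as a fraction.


A intersect B = [14]
|A intersect B| = 1
|A| = 3, |B| = 8
Dice = 2*1 / (3+8)
= 2 / 11 = 2/11

2/11


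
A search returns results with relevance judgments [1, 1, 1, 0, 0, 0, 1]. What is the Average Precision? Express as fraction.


Computing P@k for each relevant position:
Position 1: relevant, P@1 = 1/1 = 1
Position 2: relevant, P@2 = 2/2 = 1
Position 3: relevant, P@3 = 3/3 = 1
Position 4: not relevant
Position 5: not relevant
Position 6: not relevant
Position 7: relevant, P@7 = 4/7 = 4/7
Sum of P@k = 1 + 1 + 1 + 4/7 = 25/7
AP = 25/7 / 4 = 25/28

25/28


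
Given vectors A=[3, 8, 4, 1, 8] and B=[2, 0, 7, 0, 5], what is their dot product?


Dot product = sum of element-wise products
A[0]*B[0] = 3*2 = 6
A[1]*B[1] = 8*0 = 0
A[2]*B[2] = 4*7 = 28
A[3]*B[3] = 1*0 = 0
A[4]*B[4] = 8*5 = 40
Sum = 6 + 0 + 28 + 0 + 40 = 74

74


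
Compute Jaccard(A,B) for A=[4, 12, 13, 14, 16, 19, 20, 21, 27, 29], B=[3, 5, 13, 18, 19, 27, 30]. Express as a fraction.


A intersect B = [13, 19, 27]
|A intersect B| = 3
A union B = [3, 4, 5, 12, 13, 14, 16, 18, 19, 20, 21, 27, 29, 30]
|A union B| = 14
Jaccard = 3/14 = 3/14

3/14


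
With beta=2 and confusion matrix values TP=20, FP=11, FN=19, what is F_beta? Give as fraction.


P = TP/(TP+FP) = 20/31 = 20/31
R = TP/(TP+FN) = 20/39 = 20/39
beta^2 = 2^2 = 4
(1 + beta^2) = 5
Numerator = (1+beta^2)*P*R = 2000/1209
Denominator = beta^2*P + R = 80/31 + 20/39 = 3740/1209
F_beta = 100/187

100/187


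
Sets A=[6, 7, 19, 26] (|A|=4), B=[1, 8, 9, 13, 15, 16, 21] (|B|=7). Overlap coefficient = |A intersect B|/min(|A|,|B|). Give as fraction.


A intersect B = []
|A intersect B| = 0
min(|A|, |B|) = min(4, 7) = 4
Overlap = 0 / 4 = 0

0


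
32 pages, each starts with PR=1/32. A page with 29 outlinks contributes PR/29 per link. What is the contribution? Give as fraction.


Initial PR = 1/32 = 1/32
Outlinks = 29
Contribution per link = PR / outlinks
= 1/32 / 29
= 1/928

1/928


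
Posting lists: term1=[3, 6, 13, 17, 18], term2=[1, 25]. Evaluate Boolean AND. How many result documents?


Boolean AND: find intersection of posting lists
term1 docs: [3, 6, 13, 17, 18]
term2 docs: [1, 25]
Intersection: []
|intersection| = 0

0


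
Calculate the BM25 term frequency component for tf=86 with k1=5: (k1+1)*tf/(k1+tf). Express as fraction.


BM25 TF component = (k1+1)*tf / (k1+tf)
k1 = 5, tf = 86
Numerator = (5+1)*86 = 516
Denominator = 5 + 86 = 91
= 516/91 = 516/91

516/91


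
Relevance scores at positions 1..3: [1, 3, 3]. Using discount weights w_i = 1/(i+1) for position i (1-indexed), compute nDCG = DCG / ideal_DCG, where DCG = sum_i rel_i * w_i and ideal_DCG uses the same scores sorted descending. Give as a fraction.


Position discount weights w_i = 1/(i+1) for i=1..3:
Weights = [1/2, 1/3, 1/4]
Actual relevance: [1, 3, 3]
DCG = 1/2 + 3/3 + 3/4 = 9/4
Ideal relevance (sorted desc): [3, 3, 1]
Ideal DCG = 3/2 + 3/3 + 1/4 = 11/4
nDCG = DCG / ideal_DCG = 9/4 / 11/4 = 9/11

9/11


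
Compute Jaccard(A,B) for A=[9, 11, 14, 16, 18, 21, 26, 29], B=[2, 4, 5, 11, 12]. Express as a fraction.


A intersect B = [11]
|A intersect B| = 1
A union B = [2, 4, 5, 9, 11, 12, 14, 16, 18, 21, 26, 29]
|A union B| = 12
Jaccard = 1/12 = 1/12

1/12


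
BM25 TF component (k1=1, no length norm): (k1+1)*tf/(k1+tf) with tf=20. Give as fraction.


BM25 TF component = (k1+1)*tf / (k1+tf)
k1 = 1, tf = 20
Numerator = (1+1)*20 = 40
Denominator = 1 + 20 = 21
= 40/21 = 40/21

40/21


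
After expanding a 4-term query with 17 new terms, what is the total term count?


Original terms: 4
Expansion terms: 17
Total = 4 + 17 = 21

21


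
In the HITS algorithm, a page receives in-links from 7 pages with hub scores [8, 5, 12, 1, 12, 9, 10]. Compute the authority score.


Authority = sum of hub scores of in-linkers
In-link 1: hub score = 8
In-link 2: hub score = 5
In-link 3: hub score = 12
In-link 4: hub score = 1
In-link 5: hub score = 12
In-link 6: hub score = 9
In-link 7: hub score = 10
Authority = 8 + 5 + 12 + 1 + 12 + 9 + 10 = 57

57


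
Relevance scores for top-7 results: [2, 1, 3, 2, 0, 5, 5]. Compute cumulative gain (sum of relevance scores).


Cumulative Gain = sum of relevance scores
Position 1: rel=2, running sum=2
Position 2: rel=1, running sum=3
Position 3: rel=3, running sum=6
Position 4: rel=2, running sum=8
Position 5: rel=0, running sum=8
Position 6: rel=5, running sum=13
Position 7: rel=5, running sum=18
CG = 18

18


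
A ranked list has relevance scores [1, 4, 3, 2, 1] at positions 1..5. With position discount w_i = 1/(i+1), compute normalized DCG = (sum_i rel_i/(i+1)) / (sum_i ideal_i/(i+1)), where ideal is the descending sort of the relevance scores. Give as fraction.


Position discount weights w_i = 1/(i+1) for i=1..5:
Weights = [1/2, 1/3, 1/4, 1/5, 1/6]
Actual relevance: [1, 4, 3, 2, 1]
DCG = 1/2 + 4/3 + 3/4 + 2/5 + 1/6 = 63/20
Ideal relevance (sorted desc): [4, 3, 2, 1, 1]
Ideal DCG = 4/2 + 3/3 + 2/4 + 1/5 + 1/6 = 58/15
nDCG = DCG / ideal_DCG = 63/20 / 58/15 = 189/232

189/232


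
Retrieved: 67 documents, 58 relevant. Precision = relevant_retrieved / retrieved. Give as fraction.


Precision = relevant_retrieved / total_retrieved
= 58 / 67
= 58 / (58 + 9)
= 58/67

58/67


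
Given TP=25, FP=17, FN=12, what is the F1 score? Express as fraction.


F1 = 2 * P * R / (P + R)
P = TP/(TP+FP) = 25/42 = 25/42
R = TP/(TP+FN) = 25/37 = 25/37
2 * P * R = 2 * 25/42 * 25/37 = 625/777
P + R = 25/42 + 25/37 = 1975/1554
F1 = 625/777 / 1975/1554 = 50/79

50/79


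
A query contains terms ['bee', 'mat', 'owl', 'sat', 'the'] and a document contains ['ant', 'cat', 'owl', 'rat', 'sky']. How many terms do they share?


Query terms: ['bee', 'mat', 'owl', 'sat', 'the']
Document terms: ['ant', 'cat', 'owl', 'rat', 'sky']
Common terms: ['owl']
Overlap count = 1

1


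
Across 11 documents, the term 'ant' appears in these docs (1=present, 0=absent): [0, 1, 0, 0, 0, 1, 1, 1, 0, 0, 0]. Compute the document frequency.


Checking each document for 'ant':
Doc 1: absent
Doc 2: present
Doc 3: absent
Doc 4: absent
Doc 5: absent
Doc 6: present
Doc 7: present
Doc 8: present
Doc 9: absent
Doc 10: absent
Doc 11: absent
df = sum of presences = 0 + 1 + 0 + 0 + 0 + 1 + 1 + 1 + 0 + 0 + 0 = 4

4


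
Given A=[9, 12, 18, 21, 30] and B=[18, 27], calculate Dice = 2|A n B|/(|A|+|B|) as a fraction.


A intersect B = [18]
|A intersect B| = 1
|A| = 5, |B| = 2
Dice = 2*1 / (5+2)
= 2 / 7 = 2/7

2/7


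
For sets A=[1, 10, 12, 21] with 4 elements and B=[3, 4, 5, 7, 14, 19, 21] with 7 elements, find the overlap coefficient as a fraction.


A intersect B = [21]
|A intersect B| = 1
min(|A|, |B|) = min(4, 7) = 4
Overlap = 1 / 4 = 1/4

1/4


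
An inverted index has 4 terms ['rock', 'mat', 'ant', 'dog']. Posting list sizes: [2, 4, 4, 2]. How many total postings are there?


Summing posting list sizes:
'rock': 2 postings
'mat': 4 postings
'ant': 4 postings
'dog': 2 postings
Total = 2 + 4 + 4 + 2 = 12

12


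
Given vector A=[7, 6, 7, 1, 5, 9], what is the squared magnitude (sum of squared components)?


|A|^2 = sum of squared components
A[0]^2 = 7^2 = 49
A[1]^2 = 6^2 = 36
A[2]^2 = 7^2 = 49
A[3]^2 = 1^2 = 1
A[4]^2 = 5^2 = 25
A[5]^2 = 9^2 = 81
Sum = 49 + 36 + 49 + 1 + 25 + 81 = 241

241


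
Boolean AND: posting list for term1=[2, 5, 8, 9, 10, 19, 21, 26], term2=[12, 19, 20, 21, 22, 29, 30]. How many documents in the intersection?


Boolean AND: find intersection of posting lists
term1 docs: [2, 5, 8, 9, 10, 19, 21, 26]
term2 docs: [12, 19, 20, 21, 22, 29, 30]
Intersection: [19, 21]
|intersection| = 2

2


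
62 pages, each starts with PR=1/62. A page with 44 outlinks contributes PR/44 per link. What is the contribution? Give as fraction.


Initial PR = 1/62 = 1/62
Outlinks = 44
Contribution per link = PR / outlinks
= 1/62 / 44
= 1/2728

1/2728


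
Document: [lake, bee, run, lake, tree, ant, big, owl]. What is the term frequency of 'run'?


Document has 8 words
Scanning for 'run':
Found at positions: [2]
Count = 1

1


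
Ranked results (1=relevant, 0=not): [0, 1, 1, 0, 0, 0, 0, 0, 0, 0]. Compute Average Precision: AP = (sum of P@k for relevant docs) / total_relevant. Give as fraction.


Computing P@k for each relevant position:
Position 1: not relevant
Position 2: relevant, P@2 = 1/2 = 1/2
Position 3: relevant, P@3 = 2/3 = 2/3
Position 4: not relevant
Position 5: not relevant
Position 6: not relevant
Position 7: not relevant
Position 8: not relevant
Position 9: not relevant
Position 10: not relevant
Sum of P@k = 1/2 + 2/3 = 7/6
AP = 7/6 / 2 = 7/12

7/12


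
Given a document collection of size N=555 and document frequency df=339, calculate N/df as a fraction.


IDF ratio = N / df
= 555 / 339
= 185/113

185/113


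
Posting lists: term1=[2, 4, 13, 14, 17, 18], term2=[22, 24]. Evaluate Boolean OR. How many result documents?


Boolean OR: find union of posting lists
term1 docs: [2, 4, 13, 14, 17, 18]
term2 docs: [22, 24]
Union: [2, 4, 13, 14, 17, 18, 22, 24]
|union| = 8

8


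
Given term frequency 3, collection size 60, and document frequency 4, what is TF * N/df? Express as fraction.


TF * (N/df)
= 3 * (60/4)
= 3 * 15
= 45

45


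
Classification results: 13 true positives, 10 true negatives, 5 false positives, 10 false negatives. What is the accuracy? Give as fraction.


Accuracy = (TP + TN) / (TP + TN + FP + FN)
TP + TN = 13 + 10 = 23
Total = 13 + 10 + 5 + 10 = 38
Accuracy = 23 / 38 = 23/38

23/38


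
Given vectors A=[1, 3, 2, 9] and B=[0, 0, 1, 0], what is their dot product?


Dot product = sum of element-wise products
A[0]*B[0] = 1*0 = 0
A[1]*B[1] = 3*0 = 0
A[2]*B[2] = 2*1 = 2
A[3]*B[3] = 9*0 = 0
Sum = 0 + 0 + 2 + 0 = 2

2


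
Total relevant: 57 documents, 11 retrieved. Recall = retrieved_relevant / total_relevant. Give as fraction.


Recall = retrieved_relevant / total_relevant
= 11 / 57
= 11 / (11 + 46)
= 11/57

11/57


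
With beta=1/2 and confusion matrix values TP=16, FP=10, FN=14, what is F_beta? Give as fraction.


P = TP/(TP+FP) = 16/26 = 8/13
R = TP/(TP+FN) = 16/30 = 8/15
beta^2 = 1/2^2 = 1/4
(1 + beta^2) = 5/4
Numerator = (1+beta^2)*P*R = 16/39
Denominator = beta^2*P + R = 2/13 + 8/15 = 134/195
F_beta = 40/67

40/67


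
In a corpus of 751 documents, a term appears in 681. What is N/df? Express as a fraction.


IDF ratio = N / df
= 751 / 681
= 751/681

751/681


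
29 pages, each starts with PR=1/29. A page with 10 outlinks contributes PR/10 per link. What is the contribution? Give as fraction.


Initial PR = 1/29 = 1/29
Outlinks = 10
Contribution per link = PR / outlinks
= 1/29 / 10
= 1/290

1/290


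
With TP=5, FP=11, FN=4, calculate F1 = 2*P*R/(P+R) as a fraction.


F1 = 2 * P * R / (P + R)
P = TP/(TP+FP) = 5/16 = 5/16
R = TP/(TP+FN) = 5/9 = 5/9
2 * P * R = 2 * 5/16 * 5/9 = 25/72
P + R = 5/16 + 5/9 = 125/144
F1 = 25/72 / 125/144 = 2/5

2/5


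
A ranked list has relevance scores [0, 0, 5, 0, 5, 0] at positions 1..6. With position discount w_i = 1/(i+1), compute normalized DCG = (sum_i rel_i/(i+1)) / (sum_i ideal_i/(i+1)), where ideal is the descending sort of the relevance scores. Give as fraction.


Position discount weights w_i = 1/(i+1) for i=1..6:
Weights = [1/2, 1/3, 1/4, 1/5, 1/6, 1/7]
Actual relevance: [0, 0, 5, 0, 5, 0]
DCG = 0/2 + 0/3 + 5/4 + 0/5 + 5/6 + 0/7 = 25/12
Ideal relevance (sorted desc): [5, 5, 0, 0, 0, 0]
Ideal DCG = 5/2 + 5/3 + 0/4 + 0/5 + 0/6 + 0/7 = 25/6
nDCG = DCG / ideal_DCG = 25/12 / 25/6 = 1/2

1/2


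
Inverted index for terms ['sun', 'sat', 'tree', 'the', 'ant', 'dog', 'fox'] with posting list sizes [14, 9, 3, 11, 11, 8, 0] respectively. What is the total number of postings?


Summing posting list sizes:
'sun': 14 postings
'sat': 9 postings
'tree': 3 postings
'the': 11 postings
'ant': 11 postings
'dog': 8 postings
'fox': 0 postings
Total = 14 + 9 + 3 + 11 + 11 + 8 + 0 = 56

56


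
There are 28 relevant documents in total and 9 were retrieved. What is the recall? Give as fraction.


Recall = retrieved_relevant / total_relevant
= 9 / 28
= 9 / (9 + 19)
= 9/28

9/28


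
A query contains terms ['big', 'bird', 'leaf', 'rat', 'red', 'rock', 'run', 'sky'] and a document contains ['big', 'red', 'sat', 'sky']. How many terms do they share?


Query terms: ['big', 'bird', 'leaf', 'rat', 'red', 'rock', 'run', 'sky']
Document terms: ['big', 'red', 'sat', 'sky']
Common terms: ['big', 'red', 'sky']
Overlap count = 3

3


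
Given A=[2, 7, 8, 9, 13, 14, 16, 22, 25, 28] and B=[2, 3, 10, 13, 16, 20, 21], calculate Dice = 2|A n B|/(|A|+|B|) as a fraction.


A intersect B = [2, 13, 16]
|A intersect B| = 3
|A| = 10, |B| = 7
Dice = 2*3 / (10+7)
= 6 / 17 = 6/17

6/17


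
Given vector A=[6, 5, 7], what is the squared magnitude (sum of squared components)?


|A|^2 = sum of squared components
A[0]^2 = 6^2 = 36
A[1]^2 = 5^2 = 25
A[2]^2 = 7^2 = 49
Sum = 36 + 25 + 49 = 110

110


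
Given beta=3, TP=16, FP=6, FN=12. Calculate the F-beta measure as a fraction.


P = TP/(TP+FP) = 16/22 = 8/11
R = TP/(TP+FN) = 16/28 = 4/7
beta^2 = 3^2 = 9
(1 + beta^2) = 10
Numerator = (1+beta^2)*P*R = 320/77
Denominator = beta^2*P + R = 72/11 + 4/7 = 548/77
F_beta = 80/137

80/137


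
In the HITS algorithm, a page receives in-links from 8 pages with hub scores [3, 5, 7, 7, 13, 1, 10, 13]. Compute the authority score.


Authority = sum of hub scores of in-linkers
In-link 1: hub score = 3
In-link 2: hub score = 5
In-link 3: hub score = 7
In-link 4: hub score = 7
In-link 5: hub score = 13
In-link 6: hub score = 1
In-link 7: hub score = 10
In-link 8: hub score = 13
Authority = 3 + 5 + 7 + 7 + 13 + 1 + 10 + 13 = 59

59


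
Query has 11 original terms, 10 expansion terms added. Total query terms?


Original terms: 11
Expansion terms: 10
Total = 11 + 10 = 21

21


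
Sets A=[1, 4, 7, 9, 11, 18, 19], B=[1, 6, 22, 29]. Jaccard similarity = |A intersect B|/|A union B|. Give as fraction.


A intersect B = [1]
|A intersect B| = 1
A union B = [1, 4, 6, 7, 9, 11, 18, 19, 22, 29]
|A union B| = 10
Jaccard = 1/10 = 1/10

1/10


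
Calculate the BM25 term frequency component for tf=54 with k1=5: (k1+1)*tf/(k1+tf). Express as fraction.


BM25 TF component = (k1+1)*tf / (k1+tf)
k1 = 5, tf = 54
Numerator = (5+1)*54 = 324
Denominator = 5 + 54 = 59
= 324/59 = 324/59

324/59


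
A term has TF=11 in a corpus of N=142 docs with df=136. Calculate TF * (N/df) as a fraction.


TF * (N/df)
= 11 * (142/136)
= 11 * 71/68
= 781/68

781/68


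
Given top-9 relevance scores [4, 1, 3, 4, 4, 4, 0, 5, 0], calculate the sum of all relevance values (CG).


Cumulative Gain = sum of relevance scores
Position 1: rel=4, running sum=4
Position 2: rel=1, running sum=5
Position 3: rel=3, running sum=8
Position 4: rel=4, running sum=12
Position 5: rel=4, running sum=16
Position 6: rel=4, running sum=20
Position 7: rel=0, running sum=20
Position 8: rel=5, running sum=25
Position 9: rel=0, running sum=25
CG = 25

25


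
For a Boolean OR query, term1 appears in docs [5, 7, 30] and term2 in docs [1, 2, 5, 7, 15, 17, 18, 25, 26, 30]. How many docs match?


Boolean OR: find union of posting lists
term1 docs: [5, 7, 30]
term2 docs: [1, 2, 5, 7, 15, 17, 18, 25, 26, 30]
Union: [1, 2, 5, 7, 15, 17, 18, 25, 26, 30]
|union| = 10

10


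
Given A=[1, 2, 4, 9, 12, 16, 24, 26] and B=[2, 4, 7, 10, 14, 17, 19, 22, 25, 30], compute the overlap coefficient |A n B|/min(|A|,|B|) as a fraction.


A intersect B = [2, 4]
|A intersect B| = 2
min(|A|, |B|) = min(8, 10) = 8
Overlap = 2 / 8 = 1/4

1/4


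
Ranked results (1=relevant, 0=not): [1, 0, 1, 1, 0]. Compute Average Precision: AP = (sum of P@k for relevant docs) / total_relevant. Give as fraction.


Computing P@k for each relevant position:
Position 1: relevant, P@1 = 1/1 = 1
Position 2: not relevant
Position 3: relevant, P@3 = 2/3 = 2/3
Position 4: relevant, P@4 = 3/4 = 3/4
Position 5: not relevant
Sum of P@k = 1 + 2/3 + 3/4 = 29/12
AP = 29/12 / 3 = 29/36

29/36


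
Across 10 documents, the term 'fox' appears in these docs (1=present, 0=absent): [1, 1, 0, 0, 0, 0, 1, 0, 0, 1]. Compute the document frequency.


Checking each document for 'fox':
Doc 1: present
Doc 2: present
Doc 3: absent
Doc 4: absent
Doc 5: absent
Doc 6: absent
Doc 7: present
Doc 8: absent
Doc 9: absent
Doc 10: present
df = sum of presences = 1 + 1 + 0 + 0 + 0 + 0 + 1 + 0 + 0 + 1 = 4

4


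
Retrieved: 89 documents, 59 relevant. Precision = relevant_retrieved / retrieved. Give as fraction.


Precision = relevant_retrieved / total_retrieved
= 59 / 89
= 59 / (59 + 30)
= 59/89

59/89


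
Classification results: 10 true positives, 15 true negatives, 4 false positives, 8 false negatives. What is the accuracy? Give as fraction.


Accuracy = (TP + TN) / (TP + TN + FP + FN)
TP + TN = 10 + 15 = 25
Total = 10 + 15 + 4 + 8 = 37
Accuracy = 25 / 37 = 25/37

25/37


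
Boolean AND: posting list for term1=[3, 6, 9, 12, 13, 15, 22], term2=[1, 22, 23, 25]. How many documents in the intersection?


Boolean AND: find intersection of posting lists
term1 docs: [3, 6, 9, 12, 13, 15, 22]
term2 docs: [1, 22, 23, 25]
Intersection: [22]
|intersection| = 1

1


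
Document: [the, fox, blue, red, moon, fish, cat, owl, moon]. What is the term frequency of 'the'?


Document has 9 words
Scanning for 'the':
Found at positions: [0]
Count = 1

1


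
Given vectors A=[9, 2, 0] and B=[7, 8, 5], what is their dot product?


Dot product = sum of element-wise products
A[0]*B[0] = 9*7 = 63
A[1]*B[1] = 2*8 = 16
A[2]*B[2] = 0*5 = 0
Sum = 63 + 16 + 0 = 79

79


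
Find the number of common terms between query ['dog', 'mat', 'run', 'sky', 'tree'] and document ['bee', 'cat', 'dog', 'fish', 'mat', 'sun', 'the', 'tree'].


Query terms: ['dog', 'mat', 'run', 'sky', 'tree']
Document terms: ['bee', 'cat', 'dog', 'fish', 'mat', 'sun', 'the', 'tree']
Common terms: ['dog', 'mat', 'tree']
Overlap count = 3

3


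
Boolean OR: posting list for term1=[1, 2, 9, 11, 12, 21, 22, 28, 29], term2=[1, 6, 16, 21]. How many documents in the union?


Boolean OR: find union of posting lists
term1 docs: [1, 2, 9, 11, 12, 21, 22, 28, 29]
term2 docs: [1, 6, 16, 21]
Union: [1, 2, 6, 9, 11, 12, 16, 21, 22, 28, 29]
|union| = 11

11


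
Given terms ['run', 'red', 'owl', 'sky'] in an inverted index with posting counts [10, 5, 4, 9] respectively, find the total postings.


Summing posting list sizes:
'run': 10 postings
'red': 5 postings
'owl': 4 postings
'sky': 9 postings
Total = 10 + 5 + 4 + 9 = 28

28


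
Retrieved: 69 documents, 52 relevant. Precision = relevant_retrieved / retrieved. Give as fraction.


Precision = relevant_retrieved / total_retrieved
= 52 / 69
= 52 / (52 + 17)
= 52/69

52/69


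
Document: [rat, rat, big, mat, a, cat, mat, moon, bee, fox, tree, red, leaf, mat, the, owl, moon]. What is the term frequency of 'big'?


Document has 17 words
Scanning for 'big':
Found at positions: [2]
Count = 1

1


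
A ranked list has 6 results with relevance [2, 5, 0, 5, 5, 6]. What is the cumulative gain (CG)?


Cumulative Gain = sum of relevance scores
Position 1: rel=2, running sum=2
Position 2: rel=5, running sum=7
Position 3: rel=0, running sum=7
Position 4: rel=5, running sum=12
Position 5: rel=5, running sum=17
Position 6: rel=6, running sum=23
CG = 23

23


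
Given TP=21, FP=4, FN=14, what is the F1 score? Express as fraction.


F1 = 2 * P * R / (P + R)
P = TP/(TP+FP) = 21/25 = 21/25
R = TP/(TP+FN) = 21/35 = 3/5
2 * P * R = 2 * 21/25 * 3/5 = 126/125
P + R = 21/25 + 3/5 = 36/25
F1 = 126/125 / 36/25 = 7/10

7/10


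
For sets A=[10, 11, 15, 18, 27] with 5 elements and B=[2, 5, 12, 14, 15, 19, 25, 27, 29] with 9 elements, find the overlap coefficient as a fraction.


A intersect B = [15, 27]
|A intersect B| = 2
min(|A|, |B|) = min(5, 9) = 5
Overlap = 2 / 5 = 2/5

2/5


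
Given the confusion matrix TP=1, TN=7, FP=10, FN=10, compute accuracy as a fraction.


Accuracy = (TP + TN) / (TP + TN + FP + FN)
TP + TN = 1 + 7 = 8
Total = 1 + 7 + 10 + 10 = 28
Accuracy = 8 / 28 = 2/7

2/7


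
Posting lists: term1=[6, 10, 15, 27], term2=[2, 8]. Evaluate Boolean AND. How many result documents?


Boolean AND: find intersection of posting lists
term1 docs: [6, 10, 15, 27]
term2 docs: [2, 8]
Intersection: []
|intersection| = 0

0


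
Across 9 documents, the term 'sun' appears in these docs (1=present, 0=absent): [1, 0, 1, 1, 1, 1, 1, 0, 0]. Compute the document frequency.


Checking each document for 'sun':
Doc 1: present
Doc 2: absent
Doc 3: present
Doc 4: present
Doc 5: present
Doc 6: present
Doc 7: present
Doc 8: absent
Doc 9: absent
df = sum of presences = 1 + 0 + 1 + 1 + 1 + 1 + 1 + 0 + 0 = 6

6


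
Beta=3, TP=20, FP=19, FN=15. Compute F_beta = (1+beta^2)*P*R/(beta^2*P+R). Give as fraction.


P = TP/(TP+FP) = 20/39 = 20/39
R = TP/(TP+FN) = 20/35 = 4/7
beta^2 = 3^2 = 9
(1 + beta^2) = 10
Numerator = (1+beta^2)*P*R = 800/273
Denominator = beta^2*P + R = 60/13 + 4/7 = 472/91
F_beta = 100/177

100/177


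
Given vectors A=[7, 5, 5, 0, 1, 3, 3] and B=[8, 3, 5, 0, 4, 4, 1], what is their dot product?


Dot product = sum of element-wise products
A[0]*B[0] = 7*8 = 56
A[1]*B[1] = 5*3 = 15
A[2]*B[2] = 5*5 = 25
A[3]*B[3] = 0*0 = 0
A[4]*B[4] = 1*4 = 4
A[5]*B[5] = 3*4 = 12
A[6]*B[6] = 3*1 = 3
Sum = 56 + 15 + 25 + 0 + 4 + 12 + 3 = 115

115


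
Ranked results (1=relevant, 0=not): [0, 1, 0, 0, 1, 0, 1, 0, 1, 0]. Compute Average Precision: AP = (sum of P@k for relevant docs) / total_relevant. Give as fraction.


Computing P@k for each relevant position:
Position 1: not relevant
Position 2: relevant, P@2 = 1/2 = 1/2
Position 3: not relevant
Position 4: not relevant
Position 5: relevant, P@5 = 2/5 = 2/5
Position 6: not relevant
Position 7: relevant, P@7 = 3/7 = 3/7
Position 8: not relevant
Position 9: relevant, P@9 = 4/9 = 4/9
Position 10: not relevant
Sum of P@k = 1/2 + 2/5 + 3/7 + 4/9 = 1117/630
AP = 1117/630 / 4 = 1117/2520

1117/2520


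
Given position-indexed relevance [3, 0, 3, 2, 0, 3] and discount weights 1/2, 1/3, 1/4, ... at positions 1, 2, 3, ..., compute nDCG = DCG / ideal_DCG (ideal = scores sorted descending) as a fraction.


Position discount weights w_i = 1/(i+1) for i=1..6:
Weights = [1/2, 1/3, 1/4, 1/5, 1/6, 1/7]
Actual relevance: [3, 0, 3, 2, 0, 3]
DCG = 3/2 + 0/3 + 3/4 + 2/5 + 0/6 + 3/7 = 431/140
Ideal relevance (sorted desc): [3, 3, 3, 2, 0, 0]
Ideal DCG = 3/2 + 3/3 + 3/4 + 2/5 + 0/6 + 0/7 = 73/20
nDCG = DCG / ideal_DCG = 431/140 / 73/20 = 431/511

431/511


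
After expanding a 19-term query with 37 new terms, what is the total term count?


Original terms: 19
Expansion terms: 37
Total = 19 + 37 = 56

56


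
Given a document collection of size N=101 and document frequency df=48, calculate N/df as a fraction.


IDF ratio = N / df
= 101 / 48
= 101/48

101/48


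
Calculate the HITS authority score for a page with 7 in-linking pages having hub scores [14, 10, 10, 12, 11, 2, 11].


Authority = sum of hub scores of in-linkers
In-link 1: hub score = 14
In-link 2: hub score = 10
In-link 3: hub score = 10
In-link 4: hub score = 12
In-link 5: hub score = 11
In-link 6: hub score = 2
In-link 7: hub score = 11
Authority = 14 + 10 + 10 + 12 + 11 + 2 + 11 = 70

70


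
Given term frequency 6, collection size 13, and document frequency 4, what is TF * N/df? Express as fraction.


TF * (N/df)
= 6 * (13/4)
= 6 * 13/4
= 39/2

39/2


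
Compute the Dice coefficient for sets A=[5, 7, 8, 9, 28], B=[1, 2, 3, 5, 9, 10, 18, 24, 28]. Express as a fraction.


A intersect B = [5, 9, 28]
|A intersect B| = 3
|A| = 5, |B| = 9
Dice = 2*3 / (5+9)
= 6 / 14 = 3/7

3/7


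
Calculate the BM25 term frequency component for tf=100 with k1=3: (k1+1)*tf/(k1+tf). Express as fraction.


BM25 TF component = (k1+1)*tf / (k1+tf)
k1 = 3, tf = 100
Numerator = (3+1)*100 = 400
Denominator = 3 + 100 = 103
= 400/103 = 400/103

400/103


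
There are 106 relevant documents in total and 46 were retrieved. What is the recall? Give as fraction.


Recall = retrieved_relevant / total_relevant
= 46 / 106
= 46 / (46 + 60)
= 23/53

23/53


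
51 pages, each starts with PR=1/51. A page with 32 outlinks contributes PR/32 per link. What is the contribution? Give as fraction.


Initial PR = 1/51 = 1/51
Outlinks = 32
Contribution per link = PR / outlinks
= 1/51 / 32
= 1/1632

1/1632


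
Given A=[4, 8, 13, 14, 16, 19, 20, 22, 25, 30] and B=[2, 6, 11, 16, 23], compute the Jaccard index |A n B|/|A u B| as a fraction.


A intersect B = [16]
|A intersect B| = 1
A union B = [2, 4, 6, 8, 11, 13, 14, 16, 19, 20, 22, 23, 25, 30]
|A union B| = 14
Jaccard = 1/14 = 1/14

1/14


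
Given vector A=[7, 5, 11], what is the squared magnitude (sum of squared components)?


|A|^2 = sum of squared components
A[0]^2 = 7^2 = 49
A[1]^2 = 5^2 = 25
A[2]^2 = 11^2 = 121
Sum = 49 + 25 + 121 = 195

195


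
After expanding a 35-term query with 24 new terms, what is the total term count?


Original terms: 35
Expansion terms: 24
Total = 35 + 24 = 59

59


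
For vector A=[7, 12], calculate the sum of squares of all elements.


|A|^2 = sum of squared components
A[0]^2 = 7^2 = 49
A[1]^2 = 12^2 = 144
Sum = 49 + 144 = 193

193


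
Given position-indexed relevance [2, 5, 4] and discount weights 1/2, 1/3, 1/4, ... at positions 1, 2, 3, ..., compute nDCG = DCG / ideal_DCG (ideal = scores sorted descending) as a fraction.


Position discount weights w_i = 1/(i+1) for i=1..3:
Weights = [1/2, 1/3, 1/4]
Actual relevance: [2, 5, 4]
DCG = 2/2 + 5/3 + 4/4 = 11/3
Ideal relevance (sorted desc): [5, 4, 2]
Ideal DCG = 5/2 + 4/3 + 2/4 = 13/3
nDCG = DCG / ideal_DCG = 11/3 / 13/3 = 11/13

11/13


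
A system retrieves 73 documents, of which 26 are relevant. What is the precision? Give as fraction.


Precision = relevant_retrieved / total_retrieved
= 26 / 73
= 26 / (26 + 47)
= 26/73

26/73


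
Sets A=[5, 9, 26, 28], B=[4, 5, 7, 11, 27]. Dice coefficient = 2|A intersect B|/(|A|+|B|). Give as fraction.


A intersect B = [5]
|A intersect B| = 1
|A| = 4, |B| = 5
Dice = 2*1 / (4+5)
= 2 / 9 = 2/9

2/9


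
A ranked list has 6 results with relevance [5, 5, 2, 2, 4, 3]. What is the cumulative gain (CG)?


Cumulative Gain = sum of relevance scores
Position 1: rel=5, running sum=5
Position 2: rel=5, running sum=10
Position 3: rel=2, running sum=12
Position 4: rel=2, running sum=14
Position 5: rel=4, running sum=18
Position 6: rel=3, running sum=21
CG = 21

21


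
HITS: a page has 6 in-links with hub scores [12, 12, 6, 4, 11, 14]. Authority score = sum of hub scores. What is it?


Authority = sum of hub scores of in-linkers
In-link 1: hub score = 12
In-link 2: hub score = 12
In-link 3: hub score = 6
In-link 4: hub score = 4
In-link 5: hub score = 11
In-link 6: hub score = 14
Authority = 12 + 12 + 6 + 4 + 11 + 14 = 59

59


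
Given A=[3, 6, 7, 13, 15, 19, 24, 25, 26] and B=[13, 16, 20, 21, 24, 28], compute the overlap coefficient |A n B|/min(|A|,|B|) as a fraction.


A intersect B = [13, 24]
|A intersect B| = 2
min(|A|, |B|) = min(9, 6) = 6
Overlap = 2 / 6 = 1/3

1/3


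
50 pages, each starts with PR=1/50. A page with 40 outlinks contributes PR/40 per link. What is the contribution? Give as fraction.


Initial PR = 1/50 = 1/50
Outlinks = 40
Contribution per link = PR / outlinks
= 1/50 / 40
= 1/2000

1/2000


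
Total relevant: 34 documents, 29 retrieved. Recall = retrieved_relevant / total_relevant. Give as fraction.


Recall = retrieved_relevant / total_relevant
= 29 / 34
= 29 / (29 + 5)
= 29/34

29/34


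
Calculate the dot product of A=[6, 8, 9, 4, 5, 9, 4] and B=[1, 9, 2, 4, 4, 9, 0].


Dot product = sum of element-wise products
A[0]*B[0] = 6*1 = 6
A[1]*B[1] = 8*9 = 72
A[2]*B[2] = 9*2 = 18
A[3]*B[3] = 4*4 = 16
A[4]*B[4] = 5*4 = 20
A[5]*B[5] = 9*9 = 81
A[6]*B[6] = 4*0 = 0
Sum = 6 + 72 + 18 + 16 + 20 + 81 + 0 = 213

213


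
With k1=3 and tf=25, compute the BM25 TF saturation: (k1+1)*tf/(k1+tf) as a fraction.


BM25 TF component = (k1+1)*tf / (k1+tf)
k1 = 3, tf = 25
Numerator = (3+1)*25 = 100
Denominator = 3 + 25 = 28
= 100/28 = 25/7

25/7


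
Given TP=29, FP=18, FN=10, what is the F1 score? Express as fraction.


F1 = 2 * P * R / (P + R)
P = TP/(TP+FP) = 29/47 = 29/47
R = TP/(TP+FN) = 29/39 = 29/39
2 * P * R = 2 * 29/47 * 29/39 = 1682/1833
P + R = 29/47 + 29/39 = 2494/1833
F1 = 1682/1833 / 2494/1833 = 29/43

29/43


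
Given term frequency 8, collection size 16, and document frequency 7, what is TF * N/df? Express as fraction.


TF * (N/df)
= 8 * (16/7)
= 8 * 16/7
= 128/7

128/7


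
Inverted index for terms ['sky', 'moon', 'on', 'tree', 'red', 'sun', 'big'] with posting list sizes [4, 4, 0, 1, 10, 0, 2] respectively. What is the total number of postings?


Summing posting list sizes:
'sky': 4 postings
'moon': 4 postings
'on': 0 postings
'tree': 1 postings
'red': 10 postings
'sun': 0 postings
'big': 2 postings
Total = 4 + 4 + 0 + 1 + 10 + 0 + 2 = 21

21


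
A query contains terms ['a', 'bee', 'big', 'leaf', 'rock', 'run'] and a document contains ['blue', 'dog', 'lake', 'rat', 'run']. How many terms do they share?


Query terms: ['a', 'bee', 'big', 'leaf', 'rock', 'run']
Document terms: ['blue', 'dog', 'lake', 'rat', 'run']
Common terms: ['run']
Overlap count = 1

1


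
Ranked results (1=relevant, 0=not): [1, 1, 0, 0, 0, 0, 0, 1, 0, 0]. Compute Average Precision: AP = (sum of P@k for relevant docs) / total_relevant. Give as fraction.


Computing P@k for each relevant position:
Position 1: relevant, P@1 = 1/1 = 1
Position 2: relevant, P@2 = 2/2 = 1
Position 3: not relevant
Position 4: not relevant
Position 5: not relevant
Position 6: not relevant
Position 7: not relevant
Position 8: relevant, P@8 = 3/8 = 3/8
Position 9: not relevant
Position 10: not relevant
Sum of P@k = 1 + 1 + 3/8 = 19/8
AP = 19/8 / 3 = 19/24

19/24


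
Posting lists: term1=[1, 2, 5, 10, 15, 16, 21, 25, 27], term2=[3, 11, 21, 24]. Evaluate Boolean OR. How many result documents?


Boolean OR: find union of posting lists
term1 docs: [1, 2, 5, 10, 15, 16, 21, 25, 27]
term2 docs: [3, 11, 21, 24]
Union: [1, 2, 3, 5, 10, 11, 15, 16, 21, 24, 25, 27]
|union| = 12

12
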